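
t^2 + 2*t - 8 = (t - 2)*(t + 4)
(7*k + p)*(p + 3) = 7*k*p + 21*k + p^2 + 3*p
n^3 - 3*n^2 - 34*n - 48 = (n - 8)*(n + 2)*(n + 3)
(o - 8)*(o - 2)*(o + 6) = o^3 - 4*o^2 - 44*o + 96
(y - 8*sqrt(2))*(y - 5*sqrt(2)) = y^2 - 13*sqrt(2)*y + 80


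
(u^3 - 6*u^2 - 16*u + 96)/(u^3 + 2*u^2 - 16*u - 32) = (u - 6)/(u + 2)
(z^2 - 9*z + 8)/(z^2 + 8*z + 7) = (z^2 - 9*z + 8)/(z^2 + 8*z + 7)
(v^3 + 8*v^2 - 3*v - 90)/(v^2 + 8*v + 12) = (v^2 + 2*v - 15)/(v + 2)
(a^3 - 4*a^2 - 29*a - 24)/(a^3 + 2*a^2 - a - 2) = (a^2 - 5*a - 24)/(a^2 + a - 2)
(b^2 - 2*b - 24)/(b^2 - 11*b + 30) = (b + 4)/(b - 5)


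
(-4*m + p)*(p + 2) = -4*m*p - 8*m + p^2 + 2*p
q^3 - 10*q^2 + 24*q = q*(q - 6)*(q - 4)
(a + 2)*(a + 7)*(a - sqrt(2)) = a^3 - sqrt(2)*a^2 + 9*a^2 - 9*sqrt(2)*a + 14*a - 14*sqrt(2)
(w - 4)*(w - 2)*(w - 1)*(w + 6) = w^4 - w^3 - 28*w^2 + 76*w - 48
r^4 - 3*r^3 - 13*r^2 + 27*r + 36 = (r - 4)*(r - 3)*(r + 1)*(r + 3)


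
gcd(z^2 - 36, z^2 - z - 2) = 1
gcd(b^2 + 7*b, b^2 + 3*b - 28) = b + 7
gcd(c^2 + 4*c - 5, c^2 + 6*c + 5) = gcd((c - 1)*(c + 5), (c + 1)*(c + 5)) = c + 5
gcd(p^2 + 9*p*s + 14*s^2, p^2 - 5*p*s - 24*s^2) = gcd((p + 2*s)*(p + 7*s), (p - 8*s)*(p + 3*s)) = 1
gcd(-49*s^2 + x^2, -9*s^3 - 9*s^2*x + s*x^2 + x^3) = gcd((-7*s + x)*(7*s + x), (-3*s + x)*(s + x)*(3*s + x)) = 1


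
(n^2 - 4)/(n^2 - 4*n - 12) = (n - 2)/(n - 6)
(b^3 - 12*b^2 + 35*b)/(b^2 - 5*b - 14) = b*(b - 5)/(b + 2)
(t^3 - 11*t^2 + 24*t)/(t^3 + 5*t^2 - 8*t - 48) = t*(t - 8)/(t^2 + 8*t + 16)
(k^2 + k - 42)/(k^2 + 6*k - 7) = (k - 6)/(k - 1)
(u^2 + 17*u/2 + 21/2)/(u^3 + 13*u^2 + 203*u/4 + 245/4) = 2*(2*u + 3)/(4*u^2 + 24*u + 35)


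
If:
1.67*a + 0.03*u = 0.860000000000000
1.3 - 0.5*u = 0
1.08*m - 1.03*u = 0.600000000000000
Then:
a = 0.47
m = 3.04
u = 2.60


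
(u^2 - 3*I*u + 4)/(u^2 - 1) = (u^2 - 3*I*u + 4)/(u^2 - 1)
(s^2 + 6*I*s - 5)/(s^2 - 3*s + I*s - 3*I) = (s + 5*I)/(s - 3)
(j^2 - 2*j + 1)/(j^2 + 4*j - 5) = (j - 1)/(j + 5)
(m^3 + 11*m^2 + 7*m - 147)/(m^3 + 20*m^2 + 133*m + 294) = (m - 3)/(m + 6)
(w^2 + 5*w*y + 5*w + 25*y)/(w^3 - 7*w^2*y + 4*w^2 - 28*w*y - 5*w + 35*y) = (-w - 5*y)/(-w^2 + 7*w*y + w - 7*y)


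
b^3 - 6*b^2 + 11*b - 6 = (b - 3)*(b - 2)*(b - 1)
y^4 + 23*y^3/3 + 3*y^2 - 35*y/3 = y*(y - 1)*(y + 5/3)*(y + 7)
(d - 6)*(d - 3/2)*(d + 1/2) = d^3 - 7*d^2 + 21*d/4 + 9/2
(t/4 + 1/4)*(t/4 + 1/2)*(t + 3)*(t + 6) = t^4/16 + 3*t^3/4 + 47*t^2/16 + 9*t/2 + 9/4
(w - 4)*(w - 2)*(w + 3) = w^3 - 3*w^2 - 10*w + 24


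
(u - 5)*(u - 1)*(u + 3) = u^3 - 3*u^2 - 13*u + 15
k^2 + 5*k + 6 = (k + 2)*(k + 3)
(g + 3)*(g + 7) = g^2 + 10*g + 21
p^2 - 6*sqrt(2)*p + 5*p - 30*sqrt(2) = (p + 5)*(p - 6*sqrt(2))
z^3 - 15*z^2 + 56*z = z*(z - 8)*(z - 7)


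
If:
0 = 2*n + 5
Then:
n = -5/2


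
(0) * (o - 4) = 0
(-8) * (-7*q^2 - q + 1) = 56*q^2 + 8*q - 8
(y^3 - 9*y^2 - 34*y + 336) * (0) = 0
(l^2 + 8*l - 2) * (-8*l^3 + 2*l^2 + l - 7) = -8*l^5 - 62*l^4 + 33*l^3 - 3*l^2 - 58*l + 14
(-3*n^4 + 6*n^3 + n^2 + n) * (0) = 0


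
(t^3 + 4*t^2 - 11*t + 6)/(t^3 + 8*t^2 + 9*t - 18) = (t - 1)/(t + 3)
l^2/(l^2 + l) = l/(l + 1)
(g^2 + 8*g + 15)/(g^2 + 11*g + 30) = (g + 3)/(g + 6)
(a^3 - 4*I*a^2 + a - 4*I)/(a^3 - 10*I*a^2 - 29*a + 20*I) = (a + I)/(a - 5*I)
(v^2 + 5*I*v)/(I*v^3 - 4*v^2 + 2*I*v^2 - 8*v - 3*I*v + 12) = v*(-I*v + 5)/(v^3 + 2*v^2*(1 + 2*I) + v*(-3 + 8*I) - 12*I)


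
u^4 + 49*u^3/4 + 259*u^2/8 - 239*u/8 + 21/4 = (u - 1/2)*(u - 1/4)*(u + 6)*(u + 7)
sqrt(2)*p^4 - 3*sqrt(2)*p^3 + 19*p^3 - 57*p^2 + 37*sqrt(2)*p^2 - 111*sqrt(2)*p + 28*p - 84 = (p - 3)*(p + 2*sqrt(2))*(p + 7*sqrt(2))*(sqrt(2)*p + 1)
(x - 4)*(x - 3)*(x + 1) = x^3 - 6*x^2 + 5*x + 12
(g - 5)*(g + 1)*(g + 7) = g^3 + 3*g^2 - 33*g - 35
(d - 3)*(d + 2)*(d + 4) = d^3 + 3*d^2 - 10*d - 24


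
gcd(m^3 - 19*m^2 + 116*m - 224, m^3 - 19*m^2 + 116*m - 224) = m^3 - 19*m^2 + 116*m - 224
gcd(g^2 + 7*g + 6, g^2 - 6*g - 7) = g + 1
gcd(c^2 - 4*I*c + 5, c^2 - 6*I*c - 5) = c - 5*I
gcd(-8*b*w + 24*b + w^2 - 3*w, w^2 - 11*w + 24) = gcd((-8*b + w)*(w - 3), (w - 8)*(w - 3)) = w - 3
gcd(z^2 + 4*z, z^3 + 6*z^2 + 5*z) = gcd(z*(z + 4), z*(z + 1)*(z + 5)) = z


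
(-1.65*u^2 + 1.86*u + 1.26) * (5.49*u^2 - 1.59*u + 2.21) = -9.0585*u^4 + 12.8349*u^3 + 0.313500000000001*u^2 + 2.1072*u + 2.7846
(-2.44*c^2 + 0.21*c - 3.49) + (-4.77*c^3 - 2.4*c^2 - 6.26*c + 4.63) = -4.77*c^3 - 4.84*c^2 - 6.05*c + 1.14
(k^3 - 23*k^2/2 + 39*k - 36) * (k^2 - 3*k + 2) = k^5 - 29*k^4/2 + 151*k^3/2 - 176*k^2 + 186*k - 72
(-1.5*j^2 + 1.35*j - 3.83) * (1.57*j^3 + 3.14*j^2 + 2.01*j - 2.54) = -2.355*j^5 - 2.5905*j^4 - 4.7891*j^3 - 5.5027*j^2 - 11.1273*j + 9.7282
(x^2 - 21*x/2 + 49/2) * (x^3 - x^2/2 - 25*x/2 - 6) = x^5 - 11*x^4 + 69*x^3/4 + 113*x^2 - 973*x/4 - 147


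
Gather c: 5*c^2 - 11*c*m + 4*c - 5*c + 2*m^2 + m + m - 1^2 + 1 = 5*c^2 + c*(-11*m - 1) + 2*m^2 + 2*m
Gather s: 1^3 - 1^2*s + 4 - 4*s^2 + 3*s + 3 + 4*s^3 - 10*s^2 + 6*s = 4*s^3 - 14*s^2 + 8*s + 8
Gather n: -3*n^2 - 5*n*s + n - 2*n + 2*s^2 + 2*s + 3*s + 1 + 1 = -3*n^2 + n*(-5*s - 1) + 2*s^2 + 5*s + 2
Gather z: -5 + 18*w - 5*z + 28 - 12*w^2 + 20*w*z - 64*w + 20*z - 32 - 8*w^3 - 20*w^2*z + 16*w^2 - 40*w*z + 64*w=-8*w^3 + 4*w^2 + 18*w + z*(-20*w^2 - 20*w + 15) - 9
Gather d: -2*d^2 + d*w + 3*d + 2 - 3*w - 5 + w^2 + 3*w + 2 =-2*d^2 + d*(w + 3) + w^2 - 1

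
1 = 1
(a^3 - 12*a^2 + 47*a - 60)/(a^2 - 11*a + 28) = (a^2 - 8*a + 15)/(a - 7)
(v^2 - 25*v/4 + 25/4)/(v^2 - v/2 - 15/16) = 4*(v - 5)/(4*v + 3)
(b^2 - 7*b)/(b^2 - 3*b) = (b - 7)/(b - 3)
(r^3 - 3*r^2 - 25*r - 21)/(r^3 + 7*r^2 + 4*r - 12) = (r^3 - 3*r^2 - 25*r - 21)/(r^3 + 7*r^2 + 4*r - 12)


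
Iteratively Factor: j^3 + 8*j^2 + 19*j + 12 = (j + 1)*(j^2 + 7*j + 12) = (j + 1)*(j + 3)*(j + 4)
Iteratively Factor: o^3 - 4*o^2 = (o - 4)*(o^2) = o*(o - 4)*(o)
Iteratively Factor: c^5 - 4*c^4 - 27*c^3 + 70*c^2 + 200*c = (c - 5)*(c^4 + c^3 - 22*c^2 - 40*c) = (c - 5)*(c + 4)*(c^3 - 3*c^2 - 10*c) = c*(c - 5)*(c + 4)*(c^2 - 3*c - 10) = c*(c - 5)^2*(c + 4)*(c + 2)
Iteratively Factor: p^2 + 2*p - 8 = (p + 4)*(p - 2)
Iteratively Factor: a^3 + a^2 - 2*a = (a + 2)*(a^2 - a) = a*(a + 2)*(a - 1)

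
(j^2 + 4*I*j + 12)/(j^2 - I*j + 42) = (j - 2*I)/(j - 7*I)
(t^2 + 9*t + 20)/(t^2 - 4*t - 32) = (t + 5)/(t - 8)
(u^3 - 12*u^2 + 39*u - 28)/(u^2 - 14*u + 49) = (u^2 - 5*u + 4)/(u - 7)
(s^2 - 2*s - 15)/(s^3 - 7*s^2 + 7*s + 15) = (s + 3)/(s^2 - 2*s - 3)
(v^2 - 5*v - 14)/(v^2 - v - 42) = (v + 2)/(v + 6)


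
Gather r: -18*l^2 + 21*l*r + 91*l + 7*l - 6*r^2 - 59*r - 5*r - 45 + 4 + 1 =-18*l^2 + 98*l - 6*r^2 + r*(21*l - 64) - 40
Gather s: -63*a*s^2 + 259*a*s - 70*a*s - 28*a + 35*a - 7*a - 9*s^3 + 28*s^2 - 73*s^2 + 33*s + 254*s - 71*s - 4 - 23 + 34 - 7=-9*s^3 + s^2*(-63*a - 45) + s*(189*a + 216)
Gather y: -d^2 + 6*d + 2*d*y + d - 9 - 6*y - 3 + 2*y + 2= -d^2 + 7*d + y*(2*d - 4) - 10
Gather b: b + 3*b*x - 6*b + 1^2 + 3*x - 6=b*(3*x - 5) + 3*x - 5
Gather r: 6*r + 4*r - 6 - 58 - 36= 10*r - 100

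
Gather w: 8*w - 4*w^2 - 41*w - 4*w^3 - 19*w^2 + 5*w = -4*w^3 - 23*w^2 - 28*w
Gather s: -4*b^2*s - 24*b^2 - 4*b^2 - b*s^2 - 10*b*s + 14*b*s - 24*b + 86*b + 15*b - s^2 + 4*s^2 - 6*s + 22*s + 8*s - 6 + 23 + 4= -28*b^2 + 77*b + s^2*(3 - b) + s*(-4*b^2 + 4*b + 24) + 21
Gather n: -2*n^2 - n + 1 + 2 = -2*n^2 - n + 3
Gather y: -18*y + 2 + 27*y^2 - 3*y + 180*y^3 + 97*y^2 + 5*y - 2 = 180*y^3 + 124*y^2 - 16*y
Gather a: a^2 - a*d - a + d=a^2 + a*(-d - 1) + d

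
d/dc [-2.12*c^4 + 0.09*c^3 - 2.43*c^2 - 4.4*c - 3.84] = -8.48*c^3 + 0.27*c^2 - 4.86*c - 4.4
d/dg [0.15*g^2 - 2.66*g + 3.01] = 0.3*g - 2.66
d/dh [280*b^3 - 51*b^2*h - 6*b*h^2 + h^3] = -51*b^2 - 12*b*h + 3*h^2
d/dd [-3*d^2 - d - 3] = -6*d - 1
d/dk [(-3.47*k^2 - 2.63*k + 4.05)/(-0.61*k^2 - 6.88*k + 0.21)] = (22.2693*k^2 + 3.4836*k + 27.3117)/(0.3721*k^4 + 8.3936*k^3 + 47.0782*k^2 - 2.8896*k + 0.0441)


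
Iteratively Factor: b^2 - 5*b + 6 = (b - 3)*(b - 2)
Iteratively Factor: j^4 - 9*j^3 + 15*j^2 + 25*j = (j - 5)*(j^3 - 4*j^2 - 5*j) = (j - 5)*(j + 1)*(j^2 - 5*j) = (j - 5)^2*(j + 1)*(j)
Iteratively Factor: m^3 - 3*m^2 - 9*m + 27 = (m + 3)*(m^2 - 6*m + 9) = (m - 3)*(m + 3)*(m - 3)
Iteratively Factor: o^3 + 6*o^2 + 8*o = (o)*(o^2 + 6*o + 8) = o*(o + 2)*(o + 4)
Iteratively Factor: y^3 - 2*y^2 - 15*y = (y - 5)*(y^2 + 3*y) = (y - 5)*(y + 3)*(y)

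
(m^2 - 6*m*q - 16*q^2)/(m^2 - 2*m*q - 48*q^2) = (m + 2*q)/(m + 6*q)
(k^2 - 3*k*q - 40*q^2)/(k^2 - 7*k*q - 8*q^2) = (k + 5*q)/(k + q)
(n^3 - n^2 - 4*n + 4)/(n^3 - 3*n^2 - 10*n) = (n^2 - 3*n + 2)/(n*(n - 5))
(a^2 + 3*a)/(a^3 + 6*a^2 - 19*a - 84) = a/(a^2 + 3*a - 28)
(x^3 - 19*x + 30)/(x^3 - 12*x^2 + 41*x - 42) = (x + 5)/(x - 7)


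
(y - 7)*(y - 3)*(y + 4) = y^3 - 6*y^2 - 19*y + 84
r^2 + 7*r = r*(r + 7)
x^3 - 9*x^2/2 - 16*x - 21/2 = (x - 7)*(x + 1)*(x + 3/2)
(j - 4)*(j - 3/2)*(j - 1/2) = j^3 - 6*j^2 + 35*j/4 - 3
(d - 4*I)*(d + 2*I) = d^2 - 2*I*d + 8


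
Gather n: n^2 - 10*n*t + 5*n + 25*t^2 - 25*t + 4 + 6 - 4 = n^2 + n*(5 - 10*t) + 25*t^2 - 25*t + 6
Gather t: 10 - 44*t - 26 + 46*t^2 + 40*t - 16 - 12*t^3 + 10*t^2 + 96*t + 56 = -12*t^3 + 56*t^2 + 92*t + 24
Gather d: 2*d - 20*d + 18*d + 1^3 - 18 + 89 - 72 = 0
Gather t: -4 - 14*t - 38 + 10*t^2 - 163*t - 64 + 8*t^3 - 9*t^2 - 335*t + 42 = 8*t^3 + t^2 - 512*t - 64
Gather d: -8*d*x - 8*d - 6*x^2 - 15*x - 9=d*(-8*x - 8) - 6*x^2 - 15*x - 9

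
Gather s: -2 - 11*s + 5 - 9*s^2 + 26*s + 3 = -9*s^2 + 15*s + 6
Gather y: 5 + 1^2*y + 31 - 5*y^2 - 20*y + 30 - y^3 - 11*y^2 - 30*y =-y^3 - 16*y^2 - 49*y + 66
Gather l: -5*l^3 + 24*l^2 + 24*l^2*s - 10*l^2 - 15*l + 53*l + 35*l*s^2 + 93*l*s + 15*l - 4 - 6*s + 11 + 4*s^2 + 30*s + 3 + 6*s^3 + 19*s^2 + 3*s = -5*l^3 + l^2*(24*s + 14) + l*(35*s^2 + 93*s + 53) + 6*s^3 + 23*s^2 + 27*s + 10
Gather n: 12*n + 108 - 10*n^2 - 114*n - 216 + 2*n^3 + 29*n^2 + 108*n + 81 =2*n^3 + 19*n^2 + 6*n - 27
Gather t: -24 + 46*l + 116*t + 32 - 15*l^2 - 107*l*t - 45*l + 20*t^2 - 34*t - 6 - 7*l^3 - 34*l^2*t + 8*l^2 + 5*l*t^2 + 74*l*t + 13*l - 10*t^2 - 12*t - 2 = -7*l^3 - 7*l^2 + 14*l + t^2*(5*l + 10) + t*(-34*l^2 - 33*l + 70)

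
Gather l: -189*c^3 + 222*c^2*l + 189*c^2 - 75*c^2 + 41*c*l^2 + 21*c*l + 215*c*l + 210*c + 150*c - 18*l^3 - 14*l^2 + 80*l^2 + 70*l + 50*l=-189*c^3 + 114*c^2 + 360*c - 18*l^3 + l^2*(41*c + 66) + l*(222*c^2 + 236*c + 120)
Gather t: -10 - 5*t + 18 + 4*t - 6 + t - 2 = 0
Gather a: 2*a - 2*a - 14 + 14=0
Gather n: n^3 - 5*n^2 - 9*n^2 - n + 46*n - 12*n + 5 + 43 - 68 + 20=n^3 - 14*n^2 + 33*n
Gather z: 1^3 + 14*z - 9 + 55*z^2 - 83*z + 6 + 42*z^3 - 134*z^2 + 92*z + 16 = 42*z^3 - 79*z^2 + 23*z + 14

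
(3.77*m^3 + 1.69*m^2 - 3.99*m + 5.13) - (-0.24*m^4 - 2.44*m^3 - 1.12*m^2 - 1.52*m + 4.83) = 0.24*m^4 + 6.21*m^3 + 2.81*m^2 - 2.47*m + 0.3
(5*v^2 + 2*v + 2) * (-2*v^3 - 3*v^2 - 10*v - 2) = -10*v^5 - 19*v^4 - 60*v^3 - 36*v^2 - 24*v - 4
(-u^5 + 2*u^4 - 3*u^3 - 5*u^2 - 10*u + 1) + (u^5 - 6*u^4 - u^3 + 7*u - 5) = -4*u^4 - 4*u^3 - 5*u^2 - 3*u - 4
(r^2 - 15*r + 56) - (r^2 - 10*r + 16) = 40 - 5*r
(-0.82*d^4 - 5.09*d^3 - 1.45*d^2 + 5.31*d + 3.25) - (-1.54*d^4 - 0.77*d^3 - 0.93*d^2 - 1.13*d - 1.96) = 0.72*d^4 - 4.32*d^3 - 0.52*d^2 + 6.44*d + 5.21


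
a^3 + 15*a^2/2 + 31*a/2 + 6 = (a + 1/2)*(a + 3)*(a + 4)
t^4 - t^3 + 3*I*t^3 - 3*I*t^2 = t^2*(t - 1)*(t + 3*I)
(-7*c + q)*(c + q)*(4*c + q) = -28*c^3 - 31*c^2*q - 2*c*q^2 + q^3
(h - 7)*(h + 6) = h^2 - h - 42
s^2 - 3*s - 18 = (s - 6)*(s + 3)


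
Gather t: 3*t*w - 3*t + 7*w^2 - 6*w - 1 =t*(3*w - 3) + 7*w^2 - 6*w - 1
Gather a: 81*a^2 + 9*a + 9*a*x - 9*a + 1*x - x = 81*a^2 + 9*a*x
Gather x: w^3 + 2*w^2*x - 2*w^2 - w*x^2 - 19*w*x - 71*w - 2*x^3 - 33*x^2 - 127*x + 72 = w^3 - 2*w^2 - 71*w - 2*x^3 + x^2*(-w - 33) + x*(2*w^2 - 19*w - 127) + 72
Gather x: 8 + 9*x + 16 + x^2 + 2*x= x^2 + 11*x + 24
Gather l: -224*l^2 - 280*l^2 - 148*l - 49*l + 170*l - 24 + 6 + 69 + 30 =-504*l^2 - 27*l + 81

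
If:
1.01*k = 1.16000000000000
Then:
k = 1.15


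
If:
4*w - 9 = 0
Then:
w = 9/4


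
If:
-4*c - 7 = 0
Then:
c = -7/4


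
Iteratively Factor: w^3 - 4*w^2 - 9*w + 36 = (w - 3)*(w^2 - w - 12) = (w - 4)*(w - 3)*(w + 3)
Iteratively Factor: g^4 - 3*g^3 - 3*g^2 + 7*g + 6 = (g + 1)*(g^3 - 4*g^2 + g + 6) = (g + 1)^2*(g^2 - 5*g + 6) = (g - 2)*(g + 1)^2*(g - 3)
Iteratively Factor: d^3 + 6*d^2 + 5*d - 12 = (d + 4)*(d^2 + 2*d - 3) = (d + 3)*(d + 4)*(d - 1)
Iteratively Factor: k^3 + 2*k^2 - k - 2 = (k + 1)*(k^2 + k - 2) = (k + 1)*(k + 2)*(k - 1)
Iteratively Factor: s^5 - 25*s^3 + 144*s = (s - 4)*(s^4 + 4*s^3 - 9*s^2 - 36*s) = (s - 4)*(s - 3)*(s^3 + 7*s^2 + 12*s) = s*(s - 4)*(s - 3)*(s^2 + 7*s + 12) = s*(s - 4)*(s - 3)*(s + 4)*(s + 3)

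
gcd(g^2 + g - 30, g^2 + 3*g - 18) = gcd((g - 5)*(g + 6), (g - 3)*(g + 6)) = g + 6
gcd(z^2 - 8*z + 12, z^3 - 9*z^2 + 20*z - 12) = z^2 - 8*z + 12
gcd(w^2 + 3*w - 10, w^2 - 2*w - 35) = w + 5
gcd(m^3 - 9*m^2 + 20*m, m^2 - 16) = m - 4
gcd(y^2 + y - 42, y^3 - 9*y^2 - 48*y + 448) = y + 7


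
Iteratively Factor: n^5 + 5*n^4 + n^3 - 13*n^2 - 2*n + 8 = (n + 1)*(n^4 + 4*n^3 - 3*n^2 - 10*n + 8) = (n + 1)*(n + 2)*(n^3 + 2*n^2 - 7*n + 4) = (n - 1)*(n + 1)*(n + 2)*(n^2 + 3*n - 4) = (n - 1)*(n + 1)*(n + 2)*(n + 4)*(n - 1)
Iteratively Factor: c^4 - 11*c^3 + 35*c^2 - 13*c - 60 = (c + 1)*(c^3 - 12*c^2 + 47*c - 60) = (c - 5)*(c + 1)*(c^2 - 7*c + 12) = (c - 5)*(c - 4)*(c + 1)*(c - 3)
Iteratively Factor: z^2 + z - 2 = (z - 1)*(z + 2)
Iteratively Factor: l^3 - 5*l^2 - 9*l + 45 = (l + 3)*(l^2 - 8*l + 15) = (l - 5)*(l + 3)*(l - 3)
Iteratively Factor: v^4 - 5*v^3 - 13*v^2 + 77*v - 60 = (v + 4)*(v^3 - 9*v^2 + 23*v - 15) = (v - 3)*(v + 4)*(v^2 - 6*v + 5) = (v - 3)*(v - 1)*(v + 4)*(v - 5)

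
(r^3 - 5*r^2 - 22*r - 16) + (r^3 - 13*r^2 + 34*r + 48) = 2*r^3 - 18*r^2 + 12*r + 32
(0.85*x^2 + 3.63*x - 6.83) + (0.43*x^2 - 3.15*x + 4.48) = 1.28*x^2 + 0.48*x - 2.35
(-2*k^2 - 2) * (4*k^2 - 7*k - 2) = -8*k^4 + 14*k^3 - 4*k^2 + 14*k + 4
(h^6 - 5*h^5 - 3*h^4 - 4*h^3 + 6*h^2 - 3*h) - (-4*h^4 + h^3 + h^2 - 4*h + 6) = h^6 - 5*h^5 + h^4 - 5*h^3 + 5*h^2 + h - 6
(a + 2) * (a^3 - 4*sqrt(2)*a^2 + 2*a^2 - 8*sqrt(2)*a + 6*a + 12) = a^4 - 4*sqrt(2)*a^3 + 4*a^3 - 16*sqrt(2)*a^2 + 10*a^2 - 16*sqrt(2)*a + 24*a + 24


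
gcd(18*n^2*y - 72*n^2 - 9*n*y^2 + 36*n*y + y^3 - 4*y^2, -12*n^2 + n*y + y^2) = -3*n + y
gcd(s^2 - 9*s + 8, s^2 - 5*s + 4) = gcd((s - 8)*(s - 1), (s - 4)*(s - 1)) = s - 1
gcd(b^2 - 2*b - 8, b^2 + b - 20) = b - 4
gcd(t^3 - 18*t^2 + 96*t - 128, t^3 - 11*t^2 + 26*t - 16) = t^2 - 10*t + 16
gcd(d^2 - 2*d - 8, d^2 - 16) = d - 4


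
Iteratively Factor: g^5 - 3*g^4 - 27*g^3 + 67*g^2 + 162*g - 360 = (g - 3)*(g^4 - 27*g^2 - 14*g + 120) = (g - 3)*(g - 2)*(g^3 + 2*g^2 - 23*g - 60) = (g - 3)*(g - 2)*(g + 3)*(g^2 - g - 20) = (g - 3)*(g - 2)*(g + 3)*(g + 4)*(g - 5)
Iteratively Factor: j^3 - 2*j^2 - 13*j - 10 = (j + 1)*(j^2 - 3*j - 10) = (j + 1)*(j + 2)*(j - 5)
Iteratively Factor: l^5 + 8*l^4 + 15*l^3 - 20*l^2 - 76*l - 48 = (l + 1)*(l^4 + 7*l^3 + 8*l^2 - 28*l - 48) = (l + 1)*(l + 4)*(l^3 + 3*l^2 - 4*l - 12) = (l + 1)*(l + 2)*(l + 4)*(l^2 + l - 6) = (l - 2)*(l + 1)*(l + 2)*(l + 4)*(l + 3)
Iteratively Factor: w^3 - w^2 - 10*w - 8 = (w - 4)*(w^2 + 3*w + 2) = (w - 4)*(w + 1)*(w + 2)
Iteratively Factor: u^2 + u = (u)*(u + 1)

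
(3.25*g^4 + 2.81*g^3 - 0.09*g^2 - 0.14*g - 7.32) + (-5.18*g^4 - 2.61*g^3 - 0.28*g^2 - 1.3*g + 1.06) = -1.93*g^4 + 0.2*g^3 - 0.37*g^2 - 1.44*g - 6.26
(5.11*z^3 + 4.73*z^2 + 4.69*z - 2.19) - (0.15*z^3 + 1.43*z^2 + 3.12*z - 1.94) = 4.96*z^3 + 3.3*z^2 + 1.57*z - 0.25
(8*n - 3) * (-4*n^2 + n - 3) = -32*n^3 + 20*n^2 - 27*n + 9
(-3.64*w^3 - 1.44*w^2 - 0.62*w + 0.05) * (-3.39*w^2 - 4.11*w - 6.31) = 12.3396*w^5 + 19.842*w^4 + 30.9886*w^3 + 11.4651*w^2 + 3.7067*w - 0.3155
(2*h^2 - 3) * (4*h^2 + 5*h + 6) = 8*h^4 + 10*h^3 - 15*h - 18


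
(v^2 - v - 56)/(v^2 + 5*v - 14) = (v - 8)/(v - 2)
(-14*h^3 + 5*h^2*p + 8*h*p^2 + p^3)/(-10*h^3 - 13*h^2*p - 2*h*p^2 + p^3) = (-7*h^2 + 6*h*p + p^2)/(-5*h^2 - 4*h*p + p^2)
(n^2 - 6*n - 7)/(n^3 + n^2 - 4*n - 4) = (n - 7)/(n^2 - 4)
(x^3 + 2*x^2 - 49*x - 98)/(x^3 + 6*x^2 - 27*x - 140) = (x^2 - 5*x - 14)/(x^2 - x - 20)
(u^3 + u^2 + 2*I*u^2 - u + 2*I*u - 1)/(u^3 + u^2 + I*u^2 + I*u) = (u + I)/u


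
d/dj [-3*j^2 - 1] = -6*j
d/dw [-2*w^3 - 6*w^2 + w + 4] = -6*w^2 - 12*w + 1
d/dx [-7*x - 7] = -7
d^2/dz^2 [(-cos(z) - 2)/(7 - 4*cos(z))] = 15*(4*sin(z)^2 - 7*cos(z) + 4)/(4*cos(z) - 7)^3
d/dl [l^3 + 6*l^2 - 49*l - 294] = 3*l^2 + 12*l - 49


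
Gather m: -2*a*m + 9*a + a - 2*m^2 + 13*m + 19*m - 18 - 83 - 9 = 10*a - 2*m^2 + m*(32 - 2*a) - 110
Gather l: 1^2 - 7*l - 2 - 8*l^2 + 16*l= -8*l^2 + 9*l - 1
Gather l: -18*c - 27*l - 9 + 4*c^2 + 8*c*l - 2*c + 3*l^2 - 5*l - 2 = 4*c^2 - 20*c + 3*l^2 + l*(8*c - 32) - 11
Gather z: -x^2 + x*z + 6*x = -x^2 + x*z + 6*x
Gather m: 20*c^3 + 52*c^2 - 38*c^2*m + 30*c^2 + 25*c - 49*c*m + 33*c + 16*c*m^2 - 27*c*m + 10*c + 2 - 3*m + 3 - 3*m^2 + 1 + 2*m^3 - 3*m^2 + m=20*c^3 + 82*c^2 + 68*c + 2*m^3 + m^2*(16*c - 6) + m*(-38*c^2 - 76*c - 2) + 6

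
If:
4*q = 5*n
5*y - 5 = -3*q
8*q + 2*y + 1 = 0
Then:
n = -6/17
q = -15/34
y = 43/34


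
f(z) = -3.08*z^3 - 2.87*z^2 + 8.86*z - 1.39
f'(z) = -9.24*z^2 - 5.74*z + 8.86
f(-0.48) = -5.96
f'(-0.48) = 9.49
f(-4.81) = 232.35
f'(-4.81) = -177.31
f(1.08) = 0.95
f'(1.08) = -8.12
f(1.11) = 0.70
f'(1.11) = -8.90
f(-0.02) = -1.57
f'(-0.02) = 8.97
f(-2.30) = 0.52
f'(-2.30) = -26.82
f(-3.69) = 81.59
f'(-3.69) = -95.77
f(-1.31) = -11.00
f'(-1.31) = 0.52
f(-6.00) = 507.41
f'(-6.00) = -289.34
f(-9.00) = 1931.72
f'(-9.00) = -687.92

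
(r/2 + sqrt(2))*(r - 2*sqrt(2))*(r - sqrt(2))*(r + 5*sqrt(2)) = r^4/2 + 2*sqrt(2)*r^3 - 9*r^2 - 16*sqrt(2)*r + 40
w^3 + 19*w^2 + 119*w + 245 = (w + 5)*(w + 7)^2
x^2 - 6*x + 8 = (x - 4)*(x - 2)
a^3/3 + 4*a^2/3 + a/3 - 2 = (a/3 + 1)*(a - 1)*(a + 2)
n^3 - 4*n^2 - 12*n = n*(n - 6)*(n + 2)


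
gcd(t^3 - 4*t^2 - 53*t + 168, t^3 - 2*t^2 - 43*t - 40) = t - 8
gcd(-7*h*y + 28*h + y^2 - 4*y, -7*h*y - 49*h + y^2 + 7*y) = -7*h + y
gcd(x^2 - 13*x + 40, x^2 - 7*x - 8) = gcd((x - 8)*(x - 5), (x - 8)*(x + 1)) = x - 8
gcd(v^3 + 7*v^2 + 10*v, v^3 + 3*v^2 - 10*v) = v^2 + 5*v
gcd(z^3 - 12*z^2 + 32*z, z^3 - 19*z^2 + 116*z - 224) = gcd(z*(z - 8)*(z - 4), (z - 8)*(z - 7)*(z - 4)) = z^2 - 12*z + 32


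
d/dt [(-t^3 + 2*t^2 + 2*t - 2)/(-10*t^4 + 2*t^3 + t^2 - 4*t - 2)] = (-10*t^6 + 40*t^5 + 55*t^4 - 80*t^3 + 8*t^2 - 4*t - 12)/(100*t^8 - 40*t^7 - 16*t^6 + 84*t^5 + 25*t^4 - 16*t^3 + 12*t^2 + 16*t + 4)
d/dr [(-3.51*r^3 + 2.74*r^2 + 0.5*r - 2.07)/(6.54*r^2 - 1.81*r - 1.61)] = (-22.9554*r^4 + 12.7062*r^3 + 8.7239*r^2 + 18.2528*r - 4.5517)/(42.7716*r^4 - 23.6748*r^3 - 17.7827*r^2 + 5.8282*r + 2.5921)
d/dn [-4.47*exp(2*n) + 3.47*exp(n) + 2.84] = (3.47 - 8.94*exp(n))*exp(n)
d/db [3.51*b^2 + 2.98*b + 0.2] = 7.02*b + 2.98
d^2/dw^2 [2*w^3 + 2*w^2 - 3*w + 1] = 12*w + 4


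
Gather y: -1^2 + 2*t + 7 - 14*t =6 - 12*t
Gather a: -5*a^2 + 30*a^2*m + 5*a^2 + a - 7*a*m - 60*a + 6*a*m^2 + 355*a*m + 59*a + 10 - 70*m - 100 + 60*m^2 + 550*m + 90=30*a^2*m + a*(6*m^2 + 348*m) + 60*m^2 + 480*m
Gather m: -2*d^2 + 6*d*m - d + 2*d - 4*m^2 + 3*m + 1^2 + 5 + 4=-2*d^2 + d - 4*m^2 + m*(6*d + 3) + 10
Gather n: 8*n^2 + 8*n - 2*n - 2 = 8*n^2 + 6*n - 2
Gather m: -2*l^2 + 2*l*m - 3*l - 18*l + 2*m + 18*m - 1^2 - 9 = -2*l^2 - 21*l + m*(2*l + 20) - 10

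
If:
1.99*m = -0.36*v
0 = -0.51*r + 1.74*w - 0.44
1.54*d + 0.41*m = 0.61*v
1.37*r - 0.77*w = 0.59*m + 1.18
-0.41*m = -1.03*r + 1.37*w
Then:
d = -11.67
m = 4.75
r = 3.65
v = -26.27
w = 1.32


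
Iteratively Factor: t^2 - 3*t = (t - 3)*(t)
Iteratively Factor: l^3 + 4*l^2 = (l + 4)*(l^2) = l*(l + 4)*(l)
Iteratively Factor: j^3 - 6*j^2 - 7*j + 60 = (j - 4)*(j^2 - 2*j - 15) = (j - 4)*(j + 3)*(j - 5)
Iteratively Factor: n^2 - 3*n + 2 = (n - 2)*(n - 1)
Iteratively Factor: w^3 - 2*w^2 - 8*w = (w)*(w^2 - 2*w - 8) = w*(w + 2)*(w - 4)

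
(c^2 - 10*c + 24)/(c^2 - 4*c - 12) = (c - 4)/(c + 2)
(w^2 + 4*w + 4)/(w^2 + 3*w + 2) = (w + 2)/(w + 1)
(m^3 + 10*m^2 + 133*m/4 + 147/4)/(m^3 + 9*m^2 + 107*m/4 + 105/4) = (2*m + 7)/(2*m + 5)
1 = 1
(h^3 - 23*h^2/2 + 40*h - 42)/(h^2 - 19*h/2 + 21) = h - 2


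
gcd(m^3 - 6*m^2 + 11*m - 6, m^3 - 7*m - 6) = m - 3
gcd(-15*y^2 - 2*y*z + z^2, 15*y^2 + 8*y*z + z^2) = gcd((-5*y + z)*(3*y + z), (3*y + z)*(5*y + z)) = 3*y + z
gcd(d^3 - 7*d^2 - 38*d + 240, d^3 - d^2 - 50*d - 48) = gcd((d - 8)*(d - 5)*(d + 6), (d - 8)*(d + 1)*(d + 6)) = d^2 - 2*d - 48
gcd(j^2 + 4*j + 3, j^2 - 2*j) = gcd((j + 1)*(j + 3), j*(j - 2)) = 1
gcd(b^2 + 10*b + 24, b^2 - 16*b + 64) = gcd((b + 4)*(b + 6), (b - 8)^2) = 1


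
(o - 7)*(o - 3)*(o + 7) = o^3 - 3*o^2 - 49*o + 147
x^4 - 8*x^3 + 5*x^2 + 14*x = x*(x - 7)*(x - 2)*(x + 1)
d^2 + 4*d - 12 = (d - 2)*(d + 6)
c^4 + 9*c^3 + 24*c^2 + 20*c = c*(c + 2)^2*(c + 5)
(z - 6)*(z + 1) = z^2 - 5*z - 6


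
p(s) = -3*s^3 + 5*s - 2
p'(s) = 5 - 9*s^2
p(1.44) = -3.76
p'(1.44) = -13.66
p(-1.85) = 7.74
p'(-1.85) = -25.80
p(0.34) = -0.42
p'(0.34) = 3.96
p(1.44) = -3.76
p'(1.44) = -13.66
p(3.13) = -78.34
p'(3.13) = -83.17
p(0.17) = -1.16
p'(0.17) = 4.74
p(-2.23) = 20.12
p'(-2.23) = -39.76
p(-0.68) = -4.46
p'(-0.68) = 0.84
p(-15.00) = 10048.00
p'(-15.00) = -2020.00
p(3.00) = -68.00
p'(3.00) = -76.00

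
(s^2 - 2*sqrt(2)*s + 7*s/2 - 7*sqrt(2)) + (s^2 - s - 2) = 2*s^2 - 2*sqrt(2)*s + 5*s/2 - 7*sqrt(2) - 2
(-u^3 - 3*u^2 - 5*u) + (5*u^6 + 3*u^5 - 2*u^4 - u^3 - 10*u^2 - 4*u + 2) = 5*u^6 + 3*u^5 - 2*u^4 - 2*u^3 - 13*u^2 - 9*u + 2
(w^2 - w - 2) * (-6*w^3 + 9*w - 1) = -6*w^5 + 6*w^4 + 21*w^3 - 10*w^2 - 17*w + 2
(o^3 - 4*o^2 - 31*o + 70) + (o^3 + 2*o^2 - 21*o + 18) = 2*o^3 - 2*o^2 - 52*o + 88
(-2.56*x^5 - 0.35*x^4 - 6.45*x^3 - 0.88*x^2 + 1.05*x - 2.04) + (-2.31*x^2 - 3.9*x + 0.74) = -2.56*x^5 - 0.35*x^4 - 6.45*x^3 - 3.19*x^2 - 2.85*x - 1.3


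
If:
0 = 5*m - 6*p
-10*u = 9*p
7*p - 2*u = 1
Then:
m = 3/22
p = 5/44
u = -9/88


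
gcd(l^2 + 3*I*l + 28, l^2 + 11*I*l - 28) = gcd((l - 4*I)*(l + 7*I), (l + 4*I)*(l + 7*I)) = l + 7*I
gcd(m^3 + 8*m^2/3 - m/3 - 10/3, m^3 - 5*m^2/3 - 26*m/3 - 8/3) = m + 2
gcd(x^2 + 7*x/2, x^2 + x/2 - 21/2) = x + 7/2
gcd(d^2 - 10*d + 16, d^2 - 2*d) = d - 2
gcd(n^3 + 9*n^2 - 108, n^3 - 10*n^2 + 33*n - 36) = n - 3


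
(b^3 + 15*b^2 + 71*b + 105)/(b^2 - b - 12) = (b^2 + 12*b + 35)/(b - 4)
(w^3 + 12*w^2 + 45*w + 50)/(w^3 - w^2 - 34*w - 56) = (w^2 + 10*w + 25)/(w^2 - 3*w - 28)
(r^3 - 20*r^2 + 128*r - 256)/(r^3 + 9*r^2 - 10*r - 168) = (r^2 - 16*r + 64)/(r^2 + 13*r + 42)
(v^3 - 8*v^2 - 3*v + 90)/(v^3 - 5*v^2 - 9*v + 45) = (v - 6)/(v - 3)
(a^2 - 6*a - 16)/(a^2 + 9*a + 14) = (a - 8)/(a + 7)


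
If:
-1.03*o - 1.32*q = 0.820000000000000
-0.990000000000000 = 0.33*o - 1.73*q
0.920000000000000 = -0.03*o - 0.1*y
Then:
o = -1.23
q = 0.34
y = -8.83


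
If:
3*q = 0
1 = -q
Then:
No Solution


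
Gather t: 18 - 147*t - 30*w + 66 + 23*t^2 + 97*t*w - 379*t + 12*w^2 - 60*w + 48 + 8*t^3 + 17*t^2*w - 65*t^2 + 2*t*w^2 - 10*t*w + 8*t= 8*t^3 + t^2*(17*w - 42) + t*(2*w^2 + 87*w - 518) + 12*w^2 - 90*w + 132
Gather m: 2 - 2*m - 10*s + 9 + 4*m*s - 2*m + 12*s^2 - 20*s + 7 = m*(4*s - 4) + 12*s^2 - 30*s + 18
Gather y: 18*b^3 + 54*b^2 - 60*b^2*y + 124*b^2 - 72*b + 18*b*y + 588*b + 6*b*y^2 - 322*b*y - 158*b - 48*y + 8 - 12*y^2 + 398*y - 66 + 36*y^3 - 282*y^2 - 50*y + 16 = 18*b^3 + 178*b^2 + 358*b + 36*y^3 + y^2*(6*b - 294) + y*(-60*b^2 - 304*b + 300) - 42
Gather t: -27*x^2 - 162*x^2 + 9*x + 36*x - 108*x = -189*x^2 - 63*x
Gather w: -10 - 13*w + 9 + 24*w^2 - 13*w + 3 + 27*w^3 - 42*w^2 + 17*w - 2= 27*w^3 - 18*w^2 - 9*w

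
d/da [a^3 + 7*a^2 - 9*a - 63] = 3*a^2 + 14*a - 9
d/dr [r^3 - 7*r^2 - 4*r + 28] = 3*r^2 - 14*r - 4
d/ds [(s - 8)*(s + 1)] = 2*s - 7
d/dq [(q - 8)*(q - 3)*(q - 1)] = 3*q^2 - 24*q + 35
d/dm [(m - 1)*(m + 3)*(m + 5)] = 3*m^2 + 14*m + 7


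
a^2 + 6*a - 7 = (a - 1)*(a + 7)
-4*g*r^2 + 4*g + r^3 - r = (-4*g + r)*(r - 1)*(r + 1)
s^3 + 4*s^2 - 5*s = s*(s - 1)*(s + 5)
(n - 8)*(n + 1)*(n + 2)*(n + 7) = n^4 + 2*n^3 - 57*n^2 - 170*n - 112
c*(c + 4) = c^2 + 4*c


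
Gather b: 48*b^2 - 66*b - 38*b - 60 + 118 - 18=48*b^2 - 104*b + 40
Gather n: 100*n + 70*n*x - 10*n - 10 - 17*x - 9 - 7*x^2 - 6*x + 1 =n*(70*x + 90) - 7*x^2 - 23*x - 18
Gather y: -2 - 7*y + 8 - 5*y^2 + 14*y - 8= -5*y^2 + 7*y - 2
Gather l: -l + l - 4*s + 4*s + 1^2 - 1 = 0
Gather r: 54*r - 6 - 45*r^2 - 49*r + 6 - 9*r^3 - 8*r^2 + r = -9*r^3 - 53*r^2 + 6*r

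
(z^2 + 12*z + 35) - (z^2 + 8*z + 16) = 4*z + 19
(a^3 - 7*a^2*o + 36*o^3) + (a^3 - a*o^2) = 2*a^3 - 7*a^2*o - a*o^2 + 36*o^3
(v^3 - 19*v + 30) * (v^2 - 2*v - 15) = v^5 - 2*v^4 - 34*v^3 + 68*v^2 + 225*v - 450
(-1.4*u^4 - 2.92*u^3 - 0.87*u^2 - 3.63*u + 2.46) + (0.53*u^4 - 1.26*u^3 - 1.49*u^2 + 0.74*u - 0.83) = -0.87*u^4 - 4.18*u^3 - 2.36*u^2 - 2.89*u + 1.63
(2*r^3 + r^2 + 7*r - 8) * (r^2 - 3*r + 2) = 2*r^5 - 5*r^4 + 8*r^3 - 27*r^2 + 38*r - 16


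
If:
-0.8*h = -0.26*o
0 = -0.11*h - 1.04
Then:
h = -9.45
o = -29.09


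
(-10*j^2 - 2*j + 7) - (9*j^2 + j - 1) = -19*j^2 - 3*j + 8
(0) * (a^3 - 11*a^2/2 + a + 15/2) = 0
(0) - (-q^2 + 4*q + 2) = q^2 - 4*q - 2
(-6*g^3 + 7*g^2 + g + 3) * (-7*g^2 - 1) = 42*g^5 - 49*g^4 - g^3 - 28*g^2 - g - 3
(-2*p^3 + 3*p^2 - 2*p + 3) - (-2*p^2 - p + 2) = -2*p^3 + 5*p^2 - p + 1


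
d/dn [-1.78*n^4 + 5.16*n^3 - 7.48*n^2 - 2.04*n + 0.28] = -7.12*n^3 + 15.48*n^2 - 14.96*n - 2.04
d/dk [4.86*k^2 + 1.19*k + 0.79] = 9.72*k + 1.19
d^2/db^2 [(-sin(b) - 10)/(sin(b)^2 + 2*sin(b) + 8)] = (sin(b)^5 + 38*sin(b)^4 + 10*sin(b)^3 - 356*sin(b)^2 - 168*sin(b) + 112)/(sin(b)^2 + 2*sin(b) + 8)^3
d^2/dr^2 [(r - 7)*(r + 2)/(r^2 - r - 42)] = -8/(r^3 + 18*r^2 + 108*r + 216)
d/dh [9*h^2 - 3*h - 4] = 18*h - 3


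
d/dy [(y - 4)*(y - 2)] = 2*y - 6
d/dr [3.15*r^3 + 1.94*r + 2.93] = 9.45*r^2 + 1.94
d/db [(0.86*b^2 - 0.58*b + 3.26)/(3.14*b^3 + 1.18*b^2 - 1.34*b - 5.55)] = (-2.7004*b^4 + 3.6424*b^3 - 31.1772*b^2 - 17.2396*b + 7.5874)/(9.8596*b^6 + 7.4104*b^5 - 7.0228*b^4 - 38.0164*b^3 - 11.3024*b^2 + 14.874*b + 30.8025)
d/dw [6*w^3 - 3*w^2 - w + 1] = 18*w^2 - 6*w - 1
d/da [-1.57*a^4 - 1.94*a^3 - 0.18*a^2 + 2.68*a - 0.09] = -6.28*a^3 - 5.82*a^2 - 0.36*a + 2.68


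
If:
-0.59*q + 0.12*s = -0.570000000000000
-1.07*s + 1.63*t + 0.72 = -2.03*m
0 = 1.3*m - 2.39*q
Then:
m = 1.960215694003*t + 6.97800709475609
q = 1.06622610970875*t + 3.79556871262883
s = 5.24227837273467*t + 13.9115461704251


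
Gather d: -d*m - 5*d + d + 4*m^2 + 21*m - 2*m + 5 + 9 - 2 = d*(-m - 4) + 4*m^2 + 19*m + 12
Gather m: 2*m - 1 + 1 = 2*m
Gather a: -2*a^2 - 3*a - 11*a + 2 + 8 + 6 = -2*a^2 - 14*a + 16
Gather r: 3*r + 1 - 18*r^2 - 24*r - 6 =-18*r^2 - 21*r - 5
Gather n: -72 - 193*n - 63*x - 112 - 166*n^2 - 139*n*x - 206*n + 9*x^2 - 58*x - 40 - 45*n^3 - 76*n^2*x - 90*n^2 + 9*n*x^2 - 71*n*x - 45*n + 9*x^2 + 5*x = -45*n^3 + n^2*(-76*x - 256) + n*(9*x^2 - 210*x - 444) + 18*x^2 - 116*x - 224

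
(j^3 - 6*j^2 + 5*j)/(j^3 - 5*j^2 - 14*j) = (-j^2 + 6*j - 5)/(-j^2 + 5*j + 14)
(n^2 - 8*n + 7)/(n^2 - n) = (n - 7)/n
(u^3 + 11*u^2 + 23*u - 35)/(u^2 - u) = u + 12 + 35/u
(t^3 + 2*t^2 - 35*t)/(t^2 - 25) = t*(t + 7)/(t + 5)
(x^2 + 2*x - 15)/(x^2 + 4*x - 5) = (x - 3)/(x - 1)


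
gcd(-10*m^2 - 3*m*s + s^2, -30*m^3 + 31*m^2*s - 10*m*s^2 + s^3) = -5*m + s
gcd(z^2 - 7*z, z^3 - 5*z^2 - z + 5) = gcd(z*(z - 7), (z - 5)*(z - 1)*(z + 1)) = 1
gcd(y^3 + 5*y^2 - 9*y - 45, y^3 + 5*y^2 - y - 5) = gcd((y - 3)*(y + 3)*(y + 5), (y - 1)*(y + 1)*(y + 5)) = y + 5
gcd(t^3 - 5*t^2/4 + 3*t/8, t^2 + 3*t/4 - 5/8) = t - 1/2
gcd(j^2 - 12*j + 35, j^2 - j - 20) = j - 5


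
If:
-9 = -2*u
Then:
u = 9/2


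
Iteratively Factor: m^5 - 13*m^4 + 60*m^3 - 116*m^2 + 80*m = (m - 2)*(m^4 - 11*m^3 + 38*m^2 - 40*m) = (m - 2)^2*(m^3 - 9*m^2 + 20*m) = (m - 4)*(m - 2)^2*(m^2 - 5*m) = m*(m - 4)*(m - 2)^2*(m - 5)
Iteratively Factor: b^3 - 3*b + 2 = (b - 1)*(b^2 + b - 2) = (b - 1)*(b + 2)*(b - 1)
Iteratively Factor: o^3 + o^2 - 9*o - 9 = (o + 1)*(o^2 - 9) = (o - 3)*(o + 1)*(o + 3)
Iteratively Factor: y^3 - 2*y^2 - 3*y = (y - 3)*(y^2 + y) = y*(y - 3)*(y + 1)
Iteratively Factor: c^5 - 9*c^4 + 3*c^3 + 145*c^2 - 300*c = (c + 4)*(c^4 - 13*c^3 + 55*c^2 - 75*c) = c*(c + 4)*(c^3 - 13*c^2 + 55*c - 75) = c*(c - 5)*(c + 4)*(c^2 - 8*c + 15) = c*(c - 5)*(c - 3)*(c + 4)*(c - 5)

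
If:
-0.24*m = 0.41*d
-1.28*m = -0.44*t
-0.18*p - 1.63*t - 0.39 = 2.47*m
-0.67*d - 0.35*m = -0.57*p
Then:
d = 0.03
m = -0.05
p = 0.00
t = -0.16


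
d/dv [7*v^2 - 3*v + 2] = 14*v - 3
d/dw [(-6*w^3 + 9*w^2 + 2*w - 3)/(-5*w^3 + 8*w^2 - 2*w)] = (-3*w^4 + 44*w^3 - 79*w^2 + 48*w - 6)/(w^2*(25*w^4 - 80*w^3 + 84*w^2 - 32*w + 4))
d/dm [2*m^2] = 4*m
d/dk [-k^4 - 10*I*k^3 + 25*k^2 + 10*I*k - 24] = -4*k^3 - 30*I*k^2 + 50*k + 10*I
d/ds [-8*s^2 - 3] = -16*s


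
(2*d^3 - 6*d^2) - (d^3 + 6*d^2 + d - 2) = d^3 - 12*d^2 - d + 2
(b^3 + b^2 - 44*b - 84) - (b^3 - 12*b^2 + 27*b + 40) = 13*b^2 - 71*b - 124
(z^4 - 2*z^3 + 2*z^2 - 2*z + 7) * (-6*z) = -6*z^5 + 12*z^4 - 12*z^3 + 12*z^2 - 42*z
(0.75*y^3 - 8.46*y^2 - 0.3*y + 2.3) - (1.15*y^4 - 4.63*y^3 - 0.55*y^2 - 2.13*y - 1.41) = -1.15*y^4 + 5.38*y^3 - 7.91*y^2 + 1.83*y + 3.71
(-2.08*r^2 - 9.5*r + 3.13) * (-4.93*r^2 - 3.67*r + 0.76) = 10.2544*r^4 + 54.4686*r^3 + 17.8533*r^2 - 18.7071*r + 2.3788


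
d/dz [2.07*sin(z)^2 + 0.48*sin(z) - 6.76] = (4.14*sin(z) + 0.48)*cos(z)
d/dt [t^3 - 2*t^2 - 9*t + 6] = 3*t^2 - 4*t - 9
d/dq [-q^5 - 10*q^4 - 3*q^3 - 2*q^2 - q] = -5*q^4 - 40*q^3 - 9*q^2 - 4*q - 1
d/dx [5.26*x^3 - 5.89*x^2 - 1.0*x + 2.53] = 15.78*x^2 - 11.78*x - 1.0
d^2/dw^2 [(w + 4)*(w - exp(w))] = -w*exp(w) - 6*exp(w) + 2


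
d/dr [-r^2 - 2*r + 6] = -2*r - 2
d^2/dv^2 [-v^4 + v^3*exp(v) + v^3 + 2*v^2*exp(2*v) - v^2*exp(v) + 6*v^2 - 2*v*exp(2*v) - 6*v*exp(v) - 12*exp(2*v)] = v^3*exp(v) + 8*v^2*exp(2*v) + 5*v^2*exp(v) - 12*v^2 + 8*v*exp(2*v) - 4*v*exp(v) + 6*v - 52*exp(2*v) - 14*exp(v) + 12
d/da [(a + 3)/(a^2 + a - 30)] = (a^2 + a - (a + 3)*(2*a + 1) - 30)/(a^2 + a - 30)^2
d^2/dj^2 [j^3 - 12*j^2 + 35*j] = 6*j - 24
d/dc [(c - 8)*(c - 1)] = 2*c - 9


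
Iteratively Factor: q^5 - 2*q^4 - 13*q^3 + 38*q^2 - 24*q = (q - 2)*(q^4 - 13*q^2 + 12*q) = (q - 3)*(q - 2)*(q^3 + 3*q^2 - 4*q) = (q - 3)*(q - 2)*(q - 1)*(q^2 + 4*q) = q*(q - 3)*(q - 2)*(q - 1)*(q + 4)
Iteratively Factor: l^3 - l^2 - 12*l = (l + 3)*(l^2 - 4*l) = l*(l + 3)*(l - 4)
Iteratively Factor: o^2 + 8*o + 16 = (o + 4)*(o + 4)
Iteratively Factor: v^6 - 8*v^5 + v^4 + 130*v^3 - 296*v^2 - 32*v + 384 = (v - 2)*(v^5 - 6*v^4 - 11*v^3 + 108*v^2 - 80*v - 192) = (v - 4)*(v - 2)*(v^4 - 2*v^3 - 19*v^2 + 32*v + 48) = (v - 4)^2*(v - 2)*(v^3 + 2*v^2 - 11*v - 12) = (v - 4)^2*(v - 3)*(v - 2)*(v^2 + 5*v + 4) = (v - 4)^2*(v - 3)*(v - 2)*(v + 4)*(v + 1)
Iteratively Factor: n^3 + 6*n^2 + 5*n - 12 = (n - 1)*(n^2 + 7*n + 12) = (n - 1)*(n + 3)*(n + 4)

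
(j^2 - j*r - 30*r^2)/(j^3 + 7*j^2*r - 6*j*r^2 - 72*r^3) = (j^2 - j*r - 30*r^2)/(j^3 + 7*j^2*r - 6*j*r^2 - 72*r^3)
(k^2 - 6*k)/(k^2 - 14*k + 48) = k/(k - 8)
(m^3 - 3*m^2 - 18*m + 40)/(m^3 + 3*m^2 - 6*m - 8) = (m - 5)/(m + 1)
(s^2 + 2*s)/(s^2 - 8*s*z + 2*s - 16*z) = s/(s - 8*z)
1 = 1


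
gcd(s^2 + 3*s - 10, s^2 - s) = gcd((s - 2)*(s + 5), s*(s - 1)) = 1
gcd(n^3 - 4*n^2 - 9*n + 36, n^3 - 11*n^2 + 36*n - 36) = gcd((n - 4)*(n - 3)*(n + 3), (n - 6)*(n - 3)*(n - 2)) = n - 3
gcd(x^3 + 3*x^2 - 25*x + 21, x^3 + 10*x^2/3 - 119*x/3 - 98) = x + 7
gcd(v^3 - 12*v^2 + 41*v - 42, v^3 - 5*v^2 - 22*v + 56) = v^2 - 9*v + 14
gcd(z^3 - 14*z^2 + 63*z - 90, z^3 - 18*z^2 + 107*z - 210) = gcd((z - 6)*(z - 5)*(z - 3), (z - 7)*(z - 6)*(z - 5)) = z^2 - 11*z + 30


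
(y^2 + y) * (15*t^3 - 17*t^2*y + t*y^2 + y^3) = 15*t^3*y^2 + 15*t^3*y - 17*t^2*y^3 - 17*t^2*y^2 + t*y^4 + t*y^3 + y^5 + y^4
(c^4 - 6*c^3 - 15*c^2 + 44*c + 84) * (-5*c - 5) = -5*c^5 + 25*c^4 + 105*c^3 - 145*c^2 - 640*c - 420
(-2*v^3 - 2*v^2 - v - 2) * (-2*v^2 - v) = 4*v^5 + 6*v^4 + 4*v^3 + 5*v^2 + 2*v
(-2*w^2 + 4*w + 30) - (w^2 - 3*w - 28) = -3*w^2 + 7*w + 58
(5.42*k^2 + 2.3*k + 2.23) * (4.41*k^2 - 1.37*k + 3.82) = 23.9022*k^4 + 2.7176*k^3 + 27.3877*k^2 + 5.7309*k + 8.5186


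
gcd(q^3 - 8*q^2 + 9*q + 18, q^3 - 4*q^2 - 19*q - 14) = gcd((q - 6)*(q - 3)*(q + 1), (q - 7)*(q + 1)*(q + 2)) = q + 1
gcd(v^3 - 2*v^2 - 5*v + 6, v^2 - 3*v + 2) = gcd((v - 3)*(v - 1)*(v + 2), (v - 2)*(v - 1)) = v - 1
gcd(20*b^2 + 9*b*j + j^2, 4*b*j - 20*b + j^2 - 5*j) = 4*b + j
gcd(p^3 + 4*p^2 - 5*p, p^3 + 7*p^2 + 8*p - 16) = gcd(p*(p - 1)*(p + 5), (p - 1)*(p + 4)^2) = p - 1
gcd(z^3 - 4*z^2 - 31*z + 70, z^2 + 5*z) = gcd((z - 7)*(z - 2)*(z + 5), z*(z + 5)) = z + 5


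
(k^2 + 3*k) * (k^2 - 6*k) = k^4 - 3*k^3 - 18*k^2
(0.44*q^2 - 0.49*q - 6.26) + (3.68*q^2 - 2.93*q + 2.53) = 4.12*q^2 - 3.42*q - 3.73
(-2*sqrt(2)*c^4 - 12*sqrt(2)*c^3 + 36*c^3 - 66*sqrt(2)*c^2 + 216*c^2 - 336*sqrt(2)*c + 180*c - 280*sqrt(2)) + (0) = -2*sqrt(2)*c^4 - 12*sqrt(2)*c^3 + 36*c^3 - 66*sqrt(2)*c^2 + 216*c^2 - 336*sqrt(2)*c + 180*c - 280*sqrt(2)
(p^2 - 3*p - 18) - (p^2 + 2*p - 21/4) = -5*p - 51/4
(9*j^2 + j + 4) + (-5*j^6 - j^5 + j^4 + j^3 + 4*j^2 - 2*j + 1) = -5*j^6 - j^5 + j^4 + j^3 + 13*j^2 - j + 5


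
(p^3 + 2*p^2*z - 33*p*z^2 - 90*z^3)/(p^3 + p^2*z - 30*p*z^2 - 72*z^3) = (p + 5*z)/(p + 4*z)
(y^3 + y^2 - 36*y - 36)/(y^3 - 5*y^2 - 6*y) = (y + 6)/y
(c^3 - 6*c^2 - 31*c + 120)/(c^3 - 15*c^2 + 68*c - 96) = (c + 5)/(c - 4)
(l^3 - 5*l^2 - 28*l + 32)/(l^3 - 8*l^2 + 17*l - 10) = (l^2 - 4*l - 32)/(l^2 - 7*l + 10)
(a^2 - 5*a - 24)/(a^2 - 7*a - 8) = (a + 3)/(a + 1)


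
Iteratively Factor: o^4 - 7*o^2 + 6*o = (o - 2)*(o^3 + 2*o^2 - 3*o) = o*(o - 2)*(o^2 + 2*o - 3) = o*(o - 2)*(o - 1)*(o + 3)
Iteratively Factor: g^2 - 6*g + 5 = (g - 5)*(g - 1)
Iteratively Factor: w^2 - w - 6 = (w + 2)*(w - 3)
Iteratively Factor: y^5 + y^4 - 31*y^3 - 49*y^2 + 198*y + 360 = (y + 2)*(y^4 - y^3 - 29*y^2 + 9*y + 180) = (y + 2)*(y + 3)*(y^3 - 4*y^2 - 17*y + 60) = (y + 2)*(y + 3)*(y + 4)*(y^2 - 8*y + 15) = (y - 5)*(y + 2)*(y + 3)*(y + 4)*(y - 3)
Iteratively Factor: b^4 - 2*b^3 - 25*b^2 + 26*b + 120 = (b - 5)*(b^3 + 3*b^2 - 10*b - 24) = (b - 5)*(b + 4)*(b^2 - b - 6) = (b - 5)*(b + 2)*(b + 4)*(b - 3)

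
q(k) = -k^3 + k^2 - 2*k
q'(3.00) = -23.00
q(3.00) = -24.00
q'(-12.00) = -458.00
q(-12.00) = 1896.00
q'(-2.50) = -25.75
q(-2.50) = 26.88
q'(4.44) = -52.26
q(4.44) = -76.69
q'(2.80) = -19.92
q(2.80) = -19.71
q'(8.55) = -204.21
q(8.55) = -569.02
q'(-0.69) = -4.81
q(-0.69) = 2.18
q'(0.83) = -2.41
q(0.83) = -1.54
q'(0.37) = -1.67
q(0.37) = -0.65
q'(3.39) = -29.70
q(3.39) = -34.25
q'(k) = -3*k^2 + 2*k - 2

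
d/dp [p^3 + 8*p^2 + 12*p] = 3*p^2 + 16*p + 12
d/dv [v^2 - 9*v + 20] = 2*v - 9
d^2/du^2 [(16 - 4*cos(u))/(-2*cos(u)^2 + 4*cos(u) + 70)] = 2*(9*sin(u)^4*cos(u) - 14*sin(u)^4 + 650*sin(u)^2 + 2841*cos(u)/2 + 60*cos(3*u) - cos(5*u)/2 - 184)/(sin(u)^2 + 2*cos(u) + 34)^3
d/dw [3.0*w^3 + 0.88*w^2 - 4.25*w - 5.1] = 9.0*w^2 + 1.76*w - 4.25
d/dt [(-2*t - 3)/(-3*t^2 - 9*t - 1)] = (6*t^2 + 18*t - 3*(2*t + 3)^2 + 2)/(3*t^2 + 9*t + 1)^2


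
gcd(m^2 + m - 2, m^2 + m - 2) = m^2 + m - 2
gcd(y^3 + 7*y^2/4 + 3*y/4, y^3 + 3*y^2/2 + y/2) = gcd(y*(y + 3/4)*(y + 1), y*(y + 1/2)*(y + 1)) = y^2 + y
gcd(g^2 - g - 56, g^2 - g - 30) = 1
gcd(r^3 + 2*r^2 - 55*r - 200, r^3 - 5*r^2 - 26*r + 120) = r + 5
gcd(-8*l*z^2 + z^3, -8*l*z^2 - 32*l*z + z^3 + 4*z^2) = -8*l*z + z^2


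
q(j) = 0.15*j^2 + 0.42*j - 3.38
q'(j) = 0.3*j + 0.42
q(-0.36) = -3.51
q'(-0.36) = 0.31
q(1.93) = -2.01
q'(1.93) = 1.00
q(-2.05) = -3.61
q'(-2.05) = -0.20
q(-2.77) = -3.39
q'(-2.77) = -0.41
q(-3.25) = -3.16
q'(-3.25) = -0.56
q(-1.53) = -3.67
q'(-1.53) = -0.04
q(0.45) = -3.16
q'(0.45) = 0.56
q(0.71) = -3.01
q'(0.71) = 0.63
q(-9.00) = 4.99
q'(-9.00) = -2.28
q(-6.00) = -0.50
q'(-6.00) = -1.38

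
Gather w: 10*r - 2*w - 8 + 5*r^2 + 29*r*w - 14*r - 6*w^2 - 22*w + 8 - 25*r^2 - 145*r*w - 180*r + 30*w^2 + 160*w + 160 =-20*r^2 - 184*r + 24*w^2 + w*(136 - 116*r) + 160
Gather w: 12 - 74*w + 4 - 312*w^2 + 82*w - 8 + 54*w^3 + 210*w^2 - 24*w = 54*w^3 - 102*w^2 - 16*w + 8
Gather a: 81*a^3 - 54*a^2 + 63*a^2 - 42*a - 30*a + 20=81*a^3 + 9*a^2 - 72*a + 20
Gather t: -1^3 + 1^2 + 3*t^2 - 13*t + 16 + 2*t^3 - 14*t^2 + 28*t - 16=2*t^3 - 11*t^2 + 15*t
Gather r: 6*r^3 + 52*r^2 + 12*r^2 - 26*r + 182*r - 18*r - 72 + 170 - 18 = 6*r^3 + 64*r^2 + 138*r + 80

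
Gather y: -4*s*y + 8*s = -4*s*y + 8*s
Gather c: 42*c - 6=42*c - 6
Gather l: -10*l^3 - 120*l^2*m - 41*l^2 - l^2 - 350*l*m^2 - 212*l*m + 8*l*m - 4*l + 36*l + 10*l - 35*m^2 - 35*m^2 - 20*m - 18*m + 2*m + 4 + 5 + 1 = -10*l^3 + l^2*(-120*m - 42) + l*(-350*m^2 - 204*m + 42) - 70*m^2 - 36*m + 10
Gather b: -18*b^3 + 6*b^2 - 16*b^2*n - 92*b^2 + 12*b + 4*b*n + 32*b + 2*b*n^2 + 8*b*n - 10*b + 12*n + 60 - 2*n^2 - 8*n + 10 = -18*b^3 + b^2*(-16*n - 86) + b*(2*n^2 + 12*n + 34) - 2*n^2 + 4*n + 70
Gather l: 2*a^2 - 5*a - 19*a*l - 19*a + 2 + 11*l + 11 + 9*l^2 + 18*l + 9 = 2*a^2 - 24*a + 9*l^2 + l*(29 - 19*a) + 22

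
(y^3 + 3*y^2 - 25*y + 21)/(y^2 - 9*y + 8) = (y^2 + 4*y - 21)/(y - 8)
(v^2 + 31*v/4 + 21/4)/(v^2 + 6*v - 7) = (v + 3/4)/(v - 1)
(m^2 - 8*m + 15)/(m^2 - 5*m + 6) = (m - 5)/(m - 2)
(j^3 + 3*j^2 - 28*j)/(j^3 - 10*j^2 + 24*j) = (j + 7)/(j - 6)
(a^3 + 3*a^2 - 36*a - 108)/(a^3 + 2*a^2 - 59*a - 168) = (a^2 - 36)/(a^2 - a - 56)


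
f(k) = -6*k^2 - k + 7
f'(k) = -12*k - 1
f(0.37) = 5.81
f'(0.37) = -5.44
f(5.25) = -163.62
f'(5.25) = -64.00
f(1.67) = -11.40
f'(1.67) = -21.04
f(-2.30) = -22.44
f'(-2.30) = 26.60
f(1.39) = -5.98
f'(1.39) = -17.68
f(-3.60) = -67.16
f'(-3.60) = 42.20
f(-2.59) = -30.66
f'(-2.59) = 30.08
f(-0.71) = 4.69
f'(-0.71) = 7.52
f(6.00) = -215.00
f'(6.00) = -73.00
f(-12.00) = -845.00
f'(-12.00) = 143.00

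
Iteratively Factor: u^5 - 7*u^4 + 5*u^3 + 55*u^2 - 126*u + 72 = (u - 1)*(u^4 - 6*u^3 - u^2 + 54*u - 72) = (u - 4)*(u - 1)*(u^3 - 2*u^2 - 9*u + 18) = (u - 4)*(u - 1)*(u + 3)*(u^2 - 5*u + 6) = (u - 4)*(u - 2)*(u - 1)*(u + 3)*(u - 3)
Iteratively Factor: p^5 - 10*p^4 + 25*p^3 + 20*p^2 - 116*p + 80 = (p + 2)*(p^4 - 12*p^3 + 49*p^2 - 78*p + 40) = (p - 5)*(p + 2)*(p^3 - 7*p^2 + 14*p - 8) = (p - 5)*(p - 1)*(p + 2)*(p^2 - 6*p + 8) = (p - 5)*(p - 4)*(p - 1)*(p + 2)*(p - 2)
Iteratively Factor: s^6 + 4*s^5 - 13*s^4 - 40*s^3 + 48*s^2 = (s + 4)*(s^5 - 13*s^3 + 12*s^2) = s*(s + 4)*(s^4 - 13*s^2 + 12*s) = s^2*(s + 4)*(s^3 - 13*s + 12) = s^2*(s - 1)*(s + 4)*(s^2 + s - 12) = s^2*(s - 1)*(s + 4)^2*(s - 3)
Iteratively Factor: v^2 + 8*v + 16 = (v + 4)*(v + 4)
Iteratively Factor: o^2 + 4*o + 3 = (o + 3)*(o + 1)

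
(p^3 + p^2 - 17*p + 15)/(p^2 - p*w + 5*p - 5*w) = (p^2 - 4*p + 3)/(p - w)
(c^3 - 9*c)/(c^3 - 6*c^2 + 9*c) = (c + 3)/(c - 3)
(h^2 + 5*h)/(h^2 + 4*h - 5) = h/(h - 1)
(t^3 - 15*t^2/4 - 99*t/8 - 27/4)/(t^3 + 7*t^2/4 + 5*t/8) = (8*t^3 - 30*t^2 - 99*t - 54)/(t*(8*t^2 + 14*t + 5))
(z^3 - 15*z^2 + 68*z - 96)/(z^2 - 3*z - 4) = (z^2 - 11*z + 24)/(z + 1)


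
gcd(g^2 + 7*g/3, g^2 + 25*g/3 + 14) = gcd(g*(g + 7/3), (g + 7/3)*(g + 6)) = g + 7/3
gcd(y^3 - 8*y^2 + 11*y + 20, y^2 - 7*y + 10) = y - 5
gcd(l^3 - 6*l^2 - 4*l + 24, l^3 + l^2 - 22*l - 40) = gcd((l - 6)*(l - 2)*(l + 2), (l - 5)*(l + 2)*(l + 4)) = l + 2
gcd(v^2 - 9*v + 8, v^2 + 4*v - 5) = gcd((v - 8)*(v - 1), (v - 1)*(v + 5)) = v - 1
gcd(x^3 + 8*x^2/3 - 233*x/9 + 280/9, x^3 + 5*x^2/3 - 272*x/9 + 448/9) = x^2 + 13*x/3 - 56/3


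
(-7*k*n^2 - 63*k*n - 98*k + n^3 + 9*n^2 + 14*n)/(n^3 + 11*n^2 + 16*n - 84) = (-7*k*n - 14*k + n^2 + 2*n)/(n^2 + 4*n - 12)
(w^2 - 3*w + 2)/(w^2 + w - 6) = (w - 1)/(w + 3)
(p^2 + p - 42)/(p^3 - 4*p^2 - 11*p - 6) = (p + 7)/(p^2 + 2*p + 1)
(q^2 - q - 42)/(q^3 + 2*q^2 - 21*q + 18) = (q - 7)/(q^2 - 4*q + 3)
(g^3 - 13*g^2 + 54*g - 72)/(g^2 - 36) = (g^2 - 7*g + 12)/(g + 6)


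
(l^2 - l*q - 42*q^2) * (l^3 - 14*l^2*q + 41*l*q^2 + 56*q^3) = l^5 - 15*l^4*q + 13*l^3*q^2 + 603*l^2*q^3 - 1778*l*q^4 - 2352*q^5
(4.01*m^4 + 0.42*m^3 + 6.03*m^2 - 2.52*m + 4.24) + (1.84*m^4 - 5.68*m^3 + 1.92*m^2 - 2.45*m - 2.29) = 5.85*m^4 - 5.26*m^3 + 7.95*m^2 - 4.97*m + 1.95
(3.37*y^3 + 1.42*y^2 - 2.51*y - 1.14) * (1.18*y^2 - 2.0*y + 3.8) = 3.9766*y^5 - 5.0644*y^4 + 7.0042*y^3 + 9.0708*y^2 - 7.258*y - 4.332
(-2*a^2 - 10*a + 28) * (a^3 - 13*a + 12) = -2*a^5 - 10*a^4 + 54*a^3 + 106*a^2 - 484*a + 336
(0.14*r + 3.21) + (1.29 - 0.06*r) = 0.08*r + 4.5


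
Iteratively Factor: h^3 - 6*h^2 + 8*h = (h - 2)*(h^2 - 4*h) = h*(h - 2)*(h - 4)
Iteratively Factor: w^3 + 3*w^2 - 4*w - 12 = (w - 2)*(w^2 + 5*w + 6) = (w - 2)*(w + 3)*(w + 2)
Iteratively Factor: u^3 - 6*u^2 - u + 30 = (u - 5)*(u^2 - u - 6) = (u - 5)*(u + 2)*(u - 3)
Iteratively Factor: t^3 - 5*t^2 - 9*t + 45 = (t + 3)*(t^2 - 8*t + 15) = (t - 3)*(t + 3)*(t - 5)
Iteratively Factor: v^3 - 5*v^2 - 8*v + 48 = (v + 3)*(v^2 - 8*v + 16) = (v - 4)*(v + 3)*(v - 4)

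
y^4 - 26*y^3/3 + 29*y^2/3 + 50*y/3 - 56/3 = (y - 7)*(y - 2)*(y - 1)*(y + 4/3)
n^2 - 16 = (n - 4)*(n + 4)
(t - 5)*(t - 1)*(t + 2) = t^3 - 4*t^2 - 7*t + 10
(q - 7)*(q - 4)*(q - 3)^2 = q^4 - 17*q^3 + 103*q^2 - 267*q + 252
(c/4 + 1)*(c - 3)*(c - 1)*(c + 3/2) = c^4/4 + 3*c^3/8 - 13*c^2/4 - 15*c/8 + 9/2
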